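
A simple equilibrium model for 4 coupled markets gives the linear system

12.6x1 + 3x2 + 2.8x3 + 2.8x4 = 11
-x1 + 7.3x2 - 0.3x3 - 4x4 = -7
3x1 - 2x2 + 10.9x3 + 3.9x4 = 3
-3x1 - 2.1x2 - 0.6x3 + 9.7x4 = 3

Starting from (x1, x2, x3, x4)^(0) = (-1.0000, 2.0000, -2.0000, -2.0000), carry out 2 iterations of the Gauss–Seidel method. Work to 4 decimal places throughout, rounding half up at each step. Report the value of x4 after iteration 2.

Iteration 1:
  x1 = (11 - (3)·2.0000 - (2.8)·-2.0000 - (2.8)·-2.0000) / (12.6) = 1.2857
  x2 = (-7 - (-1)·1.2857 - (-0.3)·-2.0000 - (-4)·-2.0000) / (7.3) = -1.9609
  x3 = (3 - (3)·1.2857 - (-2)·-1.9609 - (3.9)·-2.0000) / (10.9) = 0.2772
  x4 = (3 - (-3)·1.2857 - (-2.1)·-1.9609 - (-0.6)·0.2772) / (9.7) = 0.2995
Iteration 2:
  x1 = (11 - (3)·-1.9609 - (2.8)·0.2772 - (2.8)·0.2995) / (12.6) = 1.2117
  x2 = (-7 - (-1)·1.2117 - (-0.3)·0.2772 - (-4)·0.2995) / (7.3) = -0.6174
  x3 = (3 - (3)·1.2117 - (-2)·-0.6174 - (3.9)·0.2995) / (10.9) = -0.2787
  x4 = (3 - (-3)·1.2117 - (-2.1)·-0.6174 - (-0.6)·-0.2787) / (9.7) = 0.5331

0.5331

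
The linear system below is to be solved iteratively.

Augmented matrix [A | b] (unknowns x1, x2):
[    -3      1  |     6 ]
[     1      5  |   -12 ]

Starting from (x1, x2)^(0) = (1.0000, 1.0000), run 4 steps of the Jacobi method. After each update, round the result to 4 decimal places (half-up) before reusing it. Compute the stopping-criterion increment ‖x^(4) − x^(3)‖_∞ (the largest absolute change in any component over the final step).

0.0800

Iteration 1:
  x1 = (6 - (1)·1.0000) / (-3) = -1.6667
  x2 = (-12 - (1)·1.0000) / (5) = -2.6000
Iteration 2:
  x1 = (6 - (1)·-2.6000) / (-3) = -2.8667
  x2 = (-12 - (1)·-1.6667) / (5) = -2.0667
Iteration 3:
  x1 = (6 - (1)·-2.0667) / (-3) = -2.6889
  x2 = (-12 - (1)·-2.8667) / (5) = -1.8267
Iteration 4:
  x1 = (6 - (1)·-1.8267) / (-3) = -2.6089
  x2 = (-12 - (1)·-2.6889) / (5) = -1.8622
Change: (0.0800, -0.0355) → max |·| = 0.0800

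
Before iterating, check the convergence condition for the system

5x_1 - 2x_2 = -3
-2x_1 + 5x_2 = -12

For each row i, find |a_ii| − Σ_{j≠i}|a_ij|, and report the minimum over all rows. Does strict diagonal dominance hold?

row 1: |5| − (2) = 3
row 2: |5| − (2) = 3
minimum over rows = 3 → strictly diagonally dominant (convergence guaranteed)

3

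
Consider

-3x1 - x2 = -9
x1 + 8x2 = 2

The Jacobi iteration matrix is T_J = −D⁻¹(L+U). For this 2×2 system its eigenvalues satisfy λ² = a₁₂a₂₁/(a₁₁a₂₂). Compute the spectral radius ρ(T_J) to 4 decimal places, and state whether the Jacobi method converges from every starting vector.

a₁₂a₂₁/(a₁₁a₂₂) = (-1)·(1) / ((-3)·(8)) = 0.041667
ρ = √|0.041667| = √0.041667 = 0.2041
ρ < 1, so Jacobi converges

0.2041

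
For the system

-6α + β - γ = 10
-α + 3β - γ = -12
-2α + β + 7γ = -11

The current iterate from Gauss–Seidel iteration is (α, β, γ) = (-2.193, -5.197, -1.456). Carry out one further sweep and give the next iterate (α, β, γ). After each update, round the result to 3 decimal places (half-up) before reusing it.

(-2.290, -5.249, -1.476)

One sweep:
  α = (10 - (1)·-5.197 - (-1)·-1.456) / (-6) = -2.290
  β = (-12 - (-1)·-2.290 - (-1)·-1.456) / (3) = -5.249
  γ = (-11 - (-2)·-2.290 - (1)·-5.249) / (7) = -1.476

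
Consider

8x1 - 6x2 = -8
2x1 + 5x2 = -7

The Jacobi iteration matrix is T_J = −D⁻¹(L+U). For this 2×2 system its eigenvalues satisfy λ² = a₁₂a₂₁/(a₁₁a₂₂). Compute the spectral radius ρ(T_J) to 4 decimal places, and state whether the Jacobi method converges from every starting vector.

a₁₂a₂₁/(a₁₁a₂₂) = (-6)·(2) / ((8)·(5)) = -0.300000
ρ = √|-0.300000| = √0.300000 = 0.5477
ρ < 1, so Jacobi converges

0.5477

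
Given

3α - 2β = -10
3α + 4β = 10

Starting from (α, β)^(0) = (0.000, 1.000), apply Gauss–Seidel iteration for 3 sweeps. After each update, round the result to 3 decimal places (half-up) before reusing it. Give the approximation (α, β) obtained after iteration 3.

Iteration 1:
  α = (-10 - (-2)·1.000) / (3) = -2.667
  β = (10 - (3)·-2.667) / (4) = 4.500
Iteration 2:
  α = (-10 - (-2)·4.500) / (3) = -0.333
  β = (10 - (3)·-0.333) / (4) = 2.750
Iteration 3:
  α = (-10 - (-2)·2.750) / (3) = -1.500
  β = (10 - (3)·-1.500) / (4) = 3.625

(-1.500, 3.625)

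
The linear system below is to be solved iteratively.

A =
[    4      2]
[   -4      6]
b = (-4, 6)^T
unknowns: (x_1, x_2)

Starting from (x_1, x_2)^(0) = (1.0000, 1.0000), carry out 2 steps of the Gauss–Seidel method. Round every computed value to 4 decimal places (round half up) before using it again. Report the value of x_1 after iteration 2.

Iteration 1:
  x_1 = (-4 - (2)·1.0000) / (4) = -1.5000
  x_2 = (6 - (-4)·-1.5000) / (6) = 0.0000
Iteration 2:
  x_1 = (-4 - (2)·0.0000) / (4) = -1.0000
  x_2 = (6 - (-4)·-1.0000) / (6) = 0.3333

-1.0000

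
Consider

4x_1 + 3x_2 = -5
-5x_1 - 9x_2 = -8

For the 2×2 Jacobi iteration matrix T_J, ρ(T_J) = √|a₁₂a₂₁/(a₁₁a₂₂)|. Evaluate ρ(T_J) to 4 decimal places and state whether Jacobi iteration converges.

0.6455

a₁₂a₂₁/(a₁₁a₂₂) = (3)·(-5) / ((4)·(-9)) = 0.416667
ρ = √|0.416667| = √0.416667 = 0.6455
ρ < 1, so Jacobi converges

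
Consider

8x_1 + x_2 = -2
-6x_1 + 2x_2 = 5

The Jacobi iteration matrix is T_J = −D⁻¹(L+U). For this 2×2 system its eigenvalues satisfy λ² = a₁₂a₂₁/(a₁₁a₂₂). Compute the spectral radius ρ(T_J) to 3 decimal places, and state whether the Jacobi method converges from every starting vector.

0.612

a₁₂a₂₁/(a₁₁a₂₂) = (1)·(-6) / ((8)·(2)) = -0.375000
ρ = √|-0.375000| = √0.375000 = 0.612
ρ < 1, so Jacobi converges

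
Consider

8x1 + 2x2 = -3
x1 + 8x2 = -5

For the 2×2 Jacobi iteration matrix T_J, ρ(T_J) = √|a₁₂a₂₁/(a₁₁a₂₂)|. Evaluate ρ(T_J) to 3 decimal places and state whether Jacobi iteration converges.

0.177

a₁₂a₂₁/(a₁₁a₂₂) = (2)·(1) / ((8)·(8)) = 0.031250
ρ = √|0.031250| = √0.031250 = 0.177
ρ < 1, so Jacobi converges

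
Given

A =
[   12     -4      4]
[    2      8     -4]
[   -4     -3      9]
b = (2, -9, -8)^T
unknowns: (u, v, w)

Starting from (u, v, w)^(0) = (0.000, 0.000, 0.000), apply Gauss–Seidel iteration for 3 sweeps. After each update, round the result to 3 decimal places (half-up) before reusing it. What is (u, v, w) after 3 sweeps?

Iteration 1:
  u = (2 - (-4)·0.000 - (4)·0.000) / (12) = 0.167
  v = (-9 - (2)·0.167 - (-4)·0.000) / (8) = -1.167
  w = (-8 - (-4)·0.167 - (-3)·-1.167) / (9) = -1.204
Iteration 2:
  u = (2 - (-4)·-1.167 - (4)·-1.204) / (12) = 0.179
  v = (-9 - (2)·0.179 - (-4)·-1.204) / (8) = -1.772
  w = (-8 - (-4)·0.179 - (-3)·-1.772) / (9) = -1.400
Iteration 3:
  u = (2 - (-4)·-1.772 - (4)·-1.400) / (12) = 0.043
  v = (-9 - (2)·0.043 - (-4)·-1.400) / (8) = -1.836
  w = (-8 - (-4)·0.043 - (-3)·-1.836) / (9) = -1.482

(0.043, -1.836, -1.482)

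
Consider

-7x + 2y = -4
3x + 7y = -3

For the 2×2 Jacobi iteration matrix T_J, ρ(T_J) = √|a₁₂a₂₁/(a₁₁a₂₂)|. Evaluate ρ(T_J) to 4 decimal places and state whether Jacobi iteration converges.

a₁₂a₂₁/(a₁₁a₂₂) = (2)·(3) / ((-7)·(7)) = -0.122449
ρ = √|-0.122449| = √0.122449 = 0.3499
ρ < 1, so Jacobi converges

0.3499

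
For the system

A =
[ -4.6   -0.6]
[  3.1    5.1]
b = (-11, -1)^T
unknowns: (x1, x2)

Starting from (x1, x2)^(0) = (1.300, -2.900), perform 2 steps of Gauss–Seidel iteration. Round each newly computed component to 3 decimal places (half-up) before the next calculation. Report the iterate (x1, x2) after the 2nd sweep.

(2.637, -1.799)

Iteration 1:
  x1 = (-11 - (-0.6)·-2.900) / (-4.6) = 2.770
  x2 = (-1 - (3.1)·2.770) / (5.1) = -1.880
Iteration 2:
  x1 = (-11 - (-0.6)·-1.880) / (-4.6) = 2.637
  x2 = (-1 - (3.1)·2.637) / (5.1) = -1.799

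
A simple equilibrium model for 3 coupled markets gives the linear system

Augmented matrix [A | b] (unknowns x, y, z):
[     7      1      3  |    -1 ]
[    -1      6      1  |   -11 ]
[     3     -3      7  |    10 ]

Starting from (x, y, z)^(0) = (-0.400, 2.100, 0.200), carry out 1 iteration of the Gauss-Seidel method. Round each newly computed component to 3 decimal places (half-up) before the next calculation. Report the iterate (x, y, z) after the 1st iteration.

(-0.529, -1.955, 0.817)

Iteration 1:
  x = (-1 - (1)·2.100 - (3)·0.200) / (7) = -0.529
  y = (-11 - (-1)·-0.529 - (1)·0.200) / (6) = -1.955
  z = (10 - (3)·-0.529 - (-3)·-1.955) / (7) = 0.817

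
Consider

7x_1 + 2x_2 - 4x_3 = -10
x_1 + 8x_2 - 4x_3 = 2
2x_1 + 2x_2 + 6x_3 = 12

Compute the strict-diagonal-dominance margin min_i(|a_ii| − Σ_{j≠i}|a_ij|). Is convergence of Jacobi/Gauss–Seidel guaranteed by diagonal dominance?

row 1: |7| − (2+4) = 1
row 2: |8| − (1+4) = 3
row 3: |6| − (2+2) = 2
minimum over rows = 1 → strictly diagonally dominant (convergence guaranteed)

1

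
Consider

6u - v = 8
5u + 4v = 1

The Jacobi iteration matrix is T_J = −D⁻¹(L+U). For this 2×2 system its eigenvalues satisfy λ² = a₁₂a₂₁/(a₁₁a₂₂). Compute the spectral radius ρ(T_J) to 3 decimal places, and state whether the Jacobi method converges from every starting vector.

a₁₂a₂₁/(a₁₁a₂₂) = (-1)·(5) / ((6)·(4)) = -0.208333
ρ = √|-0.208333| = √0.208333 = 0.456
ρ < 1, so Jacobi converges

0.456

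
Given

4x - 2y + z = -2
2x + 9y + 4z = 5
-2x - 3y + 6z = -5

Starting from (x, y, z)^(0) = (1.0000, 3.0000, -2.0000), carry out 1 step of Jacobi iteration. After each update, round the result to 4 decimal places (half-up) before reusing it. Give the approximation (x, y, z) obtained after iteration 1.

(1.5000, 1.2222, 1.0000)

Iteration 1:
  x = (-2 - (-2)·3.0000 - (1)·-2.0000) / (4) = 1.5000
  y = (5 - (2)·1.0000 - (4)·-2.0000) / (9) = 1.2222
  z = (-5 - (-2)·1.0000 - (-3)·3.0000) / (6) = 1.0000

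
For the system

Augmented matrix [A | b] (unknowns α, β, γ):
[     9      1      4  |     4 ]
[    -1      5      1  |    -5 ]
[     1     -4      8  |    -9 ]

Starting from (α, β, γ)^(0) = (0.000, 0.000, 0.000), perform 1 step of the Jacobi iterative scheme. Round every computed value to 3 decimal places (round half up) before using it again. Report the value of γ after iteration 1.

-1.125

Iteration 1:
  α = (4 - (1)·0.000 - (4)·0.000) / (9) = 0.444
  β = (-5 - (-1)·0.000 - (1)·0.000) / (5) = -1.000
  γ = (-9 - (1)·0.000 - (-4)·0.000) / (8) = -1.125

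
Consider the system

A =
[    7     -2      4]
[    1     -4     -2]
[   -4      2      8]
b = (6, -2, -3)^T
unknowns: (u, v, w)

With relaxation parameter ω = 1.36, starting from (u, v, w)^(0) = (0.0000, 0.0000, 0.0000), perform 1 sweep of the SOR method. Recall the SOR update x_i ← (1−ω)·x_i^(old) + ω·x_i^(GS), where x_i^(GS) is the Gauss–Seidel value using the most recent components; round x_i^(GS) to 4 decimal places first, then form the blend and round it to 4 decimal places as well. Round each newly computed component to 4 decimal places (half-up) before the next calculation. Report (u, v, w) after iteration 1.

(1.1657, 1.0763, -0.0832)

Iteration 1:
  u: GS value = (6 - (-2)·0.0000 - (4)·0.0000) / (7) = 0.8571;  u ← (1−ω)·0.0000 + ω·0.8571 = 1.1657
  v: GS value = (-2 - (1)·1.1657 - (-2)·0.0000) / (-4) = 0.7914;  v ← (1−ω)·0.0000 + ω·0.7914 = 1.0763
  w: GS value = (-3 - (-4)·1.1657 - (2)·1.0763) / (8) = -0.0612;  w ← (1−ω)·0.0000 + ω·-0.0612 = -0.0832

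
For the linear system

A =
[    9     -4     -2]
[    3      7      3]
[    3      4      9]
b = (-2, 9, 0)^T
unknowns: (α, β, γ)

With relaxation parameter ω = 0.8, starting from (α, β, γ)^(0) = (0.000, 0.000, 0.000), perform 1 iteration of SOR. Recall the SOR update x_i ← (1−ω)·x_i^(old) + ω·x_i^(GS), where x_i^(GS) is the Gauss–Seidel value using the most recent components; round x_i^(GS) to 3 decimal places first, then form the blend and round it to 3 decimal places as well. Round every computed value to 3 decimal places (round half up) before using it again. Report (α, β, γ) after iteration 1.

Iteration 1:
  α: GS value = (-2 - (-4)·0.000 - (-2)·0.000) / (9) = -0.222;  α ← (1−ω)·0.000 + ω·-0.222 = -0.178
  β: GS value = (9 - (3)·-0.178 - (3)·0.000) / (7) = 1.362;  β ← (1−ω)·0.000 + ω·1.362 = 1.090
  γ: GS value = (0 - (3)·-0.178 - (4)·1.090) / (9) = -0.425;  γ ← (1−ω)·0.000 + ω·-0.425 = -0.340

(-0.178, 1.090, -0.340)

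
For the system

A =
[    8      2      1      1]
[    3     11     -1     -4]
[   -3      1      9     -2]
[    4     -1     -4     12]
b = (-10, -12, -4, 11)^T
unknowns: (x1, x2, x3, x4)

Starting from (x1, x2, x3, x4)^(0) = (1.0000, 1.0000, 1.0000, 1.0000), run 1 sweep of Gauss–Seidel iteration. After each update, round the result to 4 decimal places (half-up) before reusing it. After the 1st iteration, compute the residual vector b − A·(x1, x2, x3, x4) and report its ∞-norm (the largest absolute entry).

3.8820

Iteration 1:
  x1 = (-10 - (2)·1.0000 - (1)·1.0000 - (1)·1.0000) / (8) = -1.7500
  x2 = (-12 - (3)·-1.7500 - (-1)·1.0000 - (-4)·1.0000) / (11) = -0.1591
  x3 = (-4 - (-3)·-1.7500 - (1)·-0.1591 - (-2)·1.0000) / (9) = -0.7879
  x4 = (11 - (4)·-1.7500 - (-1)·-0.1591 - (-4)·-0.7879) / (12) = 1.2241
Residual b − A·x = (3.8820, -0.8914, 0.4484, 0.0001); ∞-norm = 3.8820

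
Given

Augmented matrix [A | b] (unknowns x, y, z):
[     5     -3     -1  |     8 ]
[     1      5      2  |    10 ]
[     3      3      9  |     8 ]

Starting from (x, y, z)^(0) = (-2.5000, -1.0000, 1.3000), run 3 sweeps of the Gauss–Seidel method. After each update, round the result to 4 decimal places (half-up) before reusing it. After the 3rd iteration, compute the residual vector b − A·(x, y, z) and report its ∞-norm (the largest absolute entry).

0.4204

Iteration 1:
  x = (8 - (-3)·-1.0000 - (-1)·1.3000) / (5) = 1.2600
  y = (10 - (1)·1.2600 - (2)·1.3000) / (5) = 1.2280
  z = (8 - (3)·1.2600 - (3)·1.2280) / (9) = 0.0596
Iteration 2:
  x = (8 - (-3)·1.2280 - (-1)·0.0596) / (5) = 2.3487
  y = (10 - (1)·2.3487 - (2)·0.0596) / (5) = 1.5064
  z = (8 - (3)·2.3487 - (3)·1.5064) / (9) = -0.3961
Iteration 3:
  x = (8 - (-3)·1.5064 - (-1)·-0.3961) / (5) = 2.4246
  y = (10 - (1)·2.4246 - (2)·-0.3961) / (5) = 1.6735
  z = (8 - (3)·2.4246 - (3)·1.6735) / (9) = -0.4771
Residual b − A·x = (0.4204, 0.1621, -0.0004); ∞-norm = 0.4204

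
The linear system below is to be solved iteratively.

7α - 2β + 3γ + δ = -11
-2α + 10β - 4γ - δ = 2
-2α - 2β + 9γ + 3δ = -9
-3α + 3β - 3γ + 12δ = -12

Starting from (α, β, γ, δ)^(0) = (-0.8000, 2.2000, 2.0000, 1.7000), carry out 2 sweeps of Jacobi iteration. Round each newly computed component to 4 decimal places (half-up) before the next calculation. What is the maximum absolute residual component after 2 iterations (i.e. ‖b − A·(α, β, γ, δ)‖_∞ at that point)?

Iteration 1:
  α = (-11 - (-2)·2.2000 - (3)·2.0000 - (1)·1.7000) / (7) = -2.0429
  β = (2 - (-2)·-0.8000 - (-4)·2.0000 - (-1)·1.7000) / (10) = 1.0100
  γ = (-9 - (-2)·-0.8000 - (-2)·2.2000 - (3)·1.7000) / (9) = -1.2556
  δ = (-12 - (-3)·-0.8000 - (3)·2.2000 - (-3)·2.0000) / (12) = -1.2500
Iteration 2:
  α = (-11 - (-2)·1.0100 - (3)·-1.2556 - (1)·-1.2500) / (7) = -0.5662
  β = (2 - (-2)·-2.0429 - (-4)·-1.2556 - (-1)·-1.2500) / (10) = -0.8358
  γ = (-9 - (-2)·-2.0429 - (-2)·1.0100 - (3)·-1.2500) / (9) = -0.8129
  δ = (-12 - (-3)·-2.0429 - (3)·1.0100 - (-3)·-1.2556) / (12) = -2.0771
Residual b − A·x = (-4.1924, 3.8969, 1.7434, 11.2953); ∞-norm = 11.2953

11.2953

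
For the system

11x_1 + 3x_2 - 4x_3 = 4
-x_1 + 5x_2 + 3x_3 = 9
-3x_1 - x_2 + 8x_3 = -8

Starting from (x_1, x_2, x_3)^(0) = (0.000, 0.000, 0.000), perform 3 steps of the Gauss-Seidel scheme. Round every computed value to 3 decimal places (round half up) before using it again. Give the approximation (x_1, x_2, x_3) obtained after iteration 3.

Iteration 1:
  x_1 = (4 - (3)·0.000 - (-4)·0.000) / (11) = 0.364
  x_2 = (9 - (-1)·0.364 - (3)·0.000) / (5) = 1.873
  x_3 = (-8 - (-3)·0.364 - (-1)·1.873) / (8) = -0.629
Iteration 2:
  x_1 = (4 - (3)·1.873 - (-4)·-0.629) / (11) = -0.376
  x_2 = (9 - (-1)·-0.376 - (3)·-0.629) / (5) = 2.102
  x_3 = (-8 - (-3)·-0.376 - (-1)·2.102) / (8) = -0.878
Iteration 3:
  x_1 = (4 - (3)·2.102 - (-4)·-0.878) / (11) = -0.529
  x_2 = (9 - (-1)·-0.529 - (3)·-0.878) / (5) = 2.221
  x_3 = (-8 - (-3)·-0.529 - (-1)·2.221) / (8) = -0.921

(-0.529, 2.221, -0.921)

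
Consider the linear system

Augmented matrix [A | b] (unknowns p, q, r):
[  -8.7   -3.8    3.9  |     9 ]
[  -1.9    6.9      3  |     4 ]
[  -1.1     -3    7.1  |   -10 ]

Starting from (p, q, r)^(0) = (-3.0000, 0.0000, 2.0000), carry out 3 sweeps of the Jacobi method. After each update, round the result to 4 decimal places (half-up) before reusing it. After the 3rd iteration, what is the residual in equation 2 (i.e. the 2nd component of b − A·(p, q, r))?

Iteration 1:
  p = (9 - (-3.8)·0.0000 - (3.9)·2.0000) / (-8.7) = -0.1379
  q = (4 - (-1.9)·-3.0000 - (3)·2.0000) / (6.9) = -1.1159
  r = (-10 - (-1.1)·-3.0000 - (-3)·0.0000) / (7.1) = -1.8732
Iteration 2:
  p = (9 - (-3.8)·-1.1159 - (3.9)·-1.8732) / (-8.7) = -1.3868
  q = (4 - (-1.9)·-0.1379 - (3)·-1.8732) / (6.9) = 1.3562
  r = (-10 - (-1.1)·-0.1379 - (-3)·-1.1159) / (7.1) = -1.9013
Iteration 3:
  p = (9 - (-3.8)·1.3562 - (3.9)·-1.9013) / (-8.7) = -2.4792
  q = (4 - (-1.9)·-1.3868 - (3)·-1.9013) / (6.9) = 1.0245
  r = (-10 - (-1.1)·-1.3868 - (-3)·1.3562) / (7.1) = -1.0503
Residual b − A·x = (-4.5798, -4.6286, -2.1965)

-4.6286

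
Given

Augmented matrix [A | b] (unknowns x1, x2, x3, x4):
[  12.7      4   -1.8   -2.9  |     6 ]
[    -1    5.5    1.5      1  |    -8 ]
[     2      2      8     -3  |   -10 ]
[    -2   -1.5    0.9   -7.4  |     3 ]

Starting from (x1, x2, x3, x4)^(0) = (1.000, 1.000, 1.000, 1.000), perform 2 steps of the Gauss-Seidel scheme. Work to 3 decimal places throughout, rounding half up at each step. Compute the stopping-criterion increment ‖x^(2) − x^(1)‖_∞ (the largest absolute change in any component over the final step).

Iteration 1:
  x1 = (6 - (4)·1.000 - (-1.8)·1.000 - (-2.9)·1.000) / (12.7) = 0.528
  x2 = (-8 - (-1)·0.528 - (1.5)·1.000 - (1)·1.000) / (5.5) = -1.813
  x3 = (-10 - (2)·0.528 - (2)·-1.813 - (-3)·1.000) / (8) = -0.554
  x4 = (3 - (-2)·0.528 - (-1.5)·-1.813 - (0.9)·-0.554) / (-7.4) = -0.248
Iteration 2:
  x1 = (6 - (4)·-1.813 - (-1.8)·-0.554 - (-2.9)·-0.248) / (12.7) = 0.908
  x2 = (-8 - (-1)·0.908 - (1.5)·-0.554 - (1)·-0.248) / (5.5) = -1.093
  x3 = (-10 - (2)·0.908 - (2)·-1.093 - (-3)·-0.248) / (8) = -1.297
  x4 = (3 - (-2)·0.908 - (-1.5)·-1.093 - (0.9)·-1.297) / (-7.4) = -0.587
Change: (0.380, 0.720, -0.743, -0.339) → max |·| = 0.743

0.743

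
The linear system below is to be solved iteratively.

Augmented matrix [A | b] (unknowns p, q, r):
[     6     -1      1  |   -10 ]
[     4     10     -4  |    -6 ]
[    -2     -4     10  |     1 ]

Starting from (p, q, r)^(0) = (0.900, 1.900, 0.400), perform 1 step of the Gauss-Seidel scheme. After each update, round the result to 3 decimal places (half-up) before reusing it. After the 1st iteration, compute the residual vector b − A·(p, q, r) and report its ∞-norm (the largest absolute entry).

2.134

Iteration 1:
  p = (-10 - (-1)·1.900 - (1)·0.400) / (6) = -1.417
  q = (-6 - (4)·-1.417 - (-4)·0.400) / (10) = 0.127
  r = (1 - (-2)·-1.417 - (-4)·0.127) / (10) = -0.133
Residual b − A·x = (-1.238, -2.134, 0.004); ∞-norm = 2.134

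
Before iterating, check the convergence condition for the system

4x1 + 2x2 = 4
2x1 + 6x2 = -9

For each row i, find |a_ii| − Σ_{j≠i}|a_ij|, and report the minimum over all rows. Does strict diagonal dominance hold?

row 1: |4| − (2) = 2
row 2: |6| − (2) = 4
minimum over rows = 2 → strictly diagonally dominant (convergence guaranteed)

2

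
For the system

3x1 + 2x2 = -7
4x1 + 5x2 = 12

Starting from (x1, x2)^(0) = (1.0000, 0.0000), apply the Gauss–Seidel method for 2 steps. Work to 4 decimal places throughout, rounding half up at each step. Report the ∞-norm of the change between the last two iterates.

2.8444

Iteration 1:
  x1 = (-7 - (2)·0.0000) / (3) = -2.3333
  x2 = (12 - (4)·-2.3333) / (5) = 4.2666
Iteration 2:
  x1 = (-7 - (2)·4.2666) / (3) = -5.1777
  x2 = (12 - (4)·-5.1777) / (5) = 6.5422
Change: (-2.8444, 2.2756) → max |·| = 2.8444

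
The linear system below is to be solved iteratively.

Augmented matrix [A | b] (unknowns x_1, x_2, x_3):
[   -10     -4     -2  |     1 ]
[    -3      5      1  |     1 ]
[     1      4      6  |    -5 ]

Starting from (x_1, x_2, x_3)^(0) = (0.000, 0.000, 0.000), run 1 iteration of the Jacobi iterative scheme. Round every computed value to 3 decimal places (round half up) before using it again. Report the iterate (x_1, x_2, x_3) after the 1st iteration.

Iteration 1:
  x_1 = (1 - (-4)·0.000 - (-2)·0.000) / (-10) = -0.100
  x_2 = (1 - (-3)·0.000 - (1)·0.000) / (5) = 0.200
  x_3 = (-5 - (1)·0.000 - (4)·0.000) / (6) = -0.833

(-0.100, 0.200, -0.833)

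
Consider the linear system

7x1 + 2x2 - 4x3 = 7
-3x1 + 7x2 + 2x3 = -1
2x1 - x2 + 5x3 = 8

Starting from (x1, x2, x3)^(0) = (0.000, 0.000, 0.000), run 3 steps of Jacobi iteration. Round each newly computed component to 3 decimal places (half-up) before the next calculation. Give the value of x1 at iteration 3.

1.718

Iteration 1:
  x1 = (7 - (2)·0.000 - (-4)·0.000) / (7) = 1.000
  x2 = (-1 - (-3)·0.000 - (2)·0.000) / (7) = -0.143
  x3 = (8 - (2)·0.000 - (-1)·0.000) / (5) = 1.600
Iteration 2:
  x1 = (7 - (2)·-0.143 - (-4)·1.600) / (7) = 1.955
  x2 = (-1 - (-3)·1.000 - (2)·1.600) / (7) = -0.171
  x3 = (8 - (2)·1.000 - (-1)·-0.143) / (5) = 1.171
Iteration 3:
  x1 = (7 - (2)·-0.171 - (-4)·1.171) / (7) = 1.718
  x2 = (-1 - (-3)·1.955 - (2)·1.171) / (7) = 0.360
  x3 = (8 - (2)·1.955 - (-1)·-0.171) / (5) = 0.784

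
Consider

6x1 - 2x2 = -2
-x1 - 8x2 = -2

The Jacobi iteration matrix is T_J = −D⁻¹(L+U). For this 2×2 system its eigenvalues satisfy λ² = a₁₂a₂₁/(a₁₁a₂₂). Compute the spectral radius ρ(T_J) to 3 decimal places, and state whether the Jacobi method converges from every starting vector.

a₁₂a₂₁/(a₁₁a₂₂) = (-2)·(-1) / ((6)·(-8)) = -0.041667
ρ = √|-0.041667| = √0.041667 = 0.204
ρ < 1, so Jacobi converges

0.204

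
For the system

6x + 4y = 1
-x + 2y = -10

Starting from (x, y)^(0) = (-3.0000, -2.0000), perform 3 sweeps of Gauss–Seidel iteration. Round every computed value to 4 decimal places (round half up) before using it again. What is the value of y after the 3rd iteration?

Iteration 1:
  x = (1 - (4)·-2.0000) / (6) = 1.5000
  y = (-10 - (-1)·1.5000) / (2) = -4.2500
Iteration 2:
  x = (1 - (4)·-4.2500) / (6) = 3.0000
  y = (-10 - (-1)·3.0000) / (2) = -3.5000
Iteration 3:
  x = (1 - (4)·-3.5000) / (6) = 2.5000
  y = (-10 - (-1)·2.5000) / (2) = -3.7500

-3.7500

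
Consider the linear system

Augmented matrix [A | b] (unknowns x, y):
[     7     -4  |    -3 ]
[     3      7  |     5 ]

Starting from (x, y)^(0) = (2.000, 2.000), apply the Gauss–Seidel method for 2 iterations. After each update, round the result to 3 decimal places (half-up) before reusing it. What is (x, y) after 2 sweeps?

(-0.195, 0.798)

Iteration 1:
  x = (-3 - (-4)·2.000) / (7) = 0.714
  y = (5 - (3)·0.714) / (7) = 0.408
Iteration 2:
  x = (-3 - (-4)·0.408) / (7) = -0.195
  y = (5 - (3)·-0.195) / (7) = 0.798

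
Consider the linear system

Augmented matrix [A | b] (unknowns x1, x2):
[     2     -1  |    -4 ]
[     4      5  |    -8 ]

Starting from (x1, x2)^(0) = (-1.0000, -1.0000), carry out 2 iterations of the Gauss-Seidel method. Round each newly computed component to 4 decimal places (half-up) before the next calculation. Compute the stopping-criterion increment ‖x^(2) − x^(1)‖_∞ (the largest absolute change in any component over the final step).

Iteration 1:
  x1 = (-4 - (-1)·-1.0000) / (2) = -2.5000
  x2 = (-8 - (4)·-2.5000) / (5) = 0.4000
Iteration 2:
  x1 = (-4 - (-1)·0.4000) / (2) = -1.8000
  x2 = (-8 - (4)·-1.8000) / (5) = -0.1600
Change: (0.7000, -0.5600) → max |·| = 0.7000

0.7000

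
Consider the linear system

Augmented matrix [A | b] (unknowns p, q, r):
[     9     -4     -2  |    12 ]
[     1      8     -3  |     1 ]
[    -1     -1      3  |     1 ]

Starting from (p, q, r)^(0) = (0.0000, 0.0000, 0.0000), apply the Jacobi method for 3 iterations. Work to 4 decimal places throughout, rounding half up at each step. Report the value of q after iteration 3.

Iteration 1:
  p = (12 - (-4)·0.0000 - (-2)·0.0000) / (9) = 1.3333
  q = (1 - (1)·0.0000 - (-3)·0.0000) / (8) = 0.1250
  r = (1 - (-1)·0.0000 - (-1)·0.0000) / (3) = 0.3333
Iteration 2:
  p = (12 - (-4)·0.1250 - (-2)·0.3333) / (9) = 1.4630
  q = (1 - (1)·1.3333 - (-3)·0.3333) / (8) = 0.0833
  r = (1 - (-1)·1.3333 - (-1)·0.1250) / (3) = 0.8194
Iteration 3:
  p = (12 - (-4)·0.0833 - (-2)·0.8194) / (9) = 1.5524
  q = (1 - (1)·1.4630 - (-3)·0.8194) / (8) = 0.2494
  r = (1 - (-1)·1.4630 - (-1)·0.0833) / (3) = 0.8488

0.2494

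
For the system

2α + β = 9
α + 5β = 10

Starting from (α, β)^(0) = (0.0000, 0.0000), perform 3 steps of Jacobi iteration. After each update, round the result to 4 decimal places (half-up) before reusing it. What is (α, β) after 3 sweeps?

Iteration 1:
  α = (9 - (1)·0.0000) / (2) = 4.5000
  β = (10 - (1)·0.0000) / (5) = 2.0000
Iteration 2:
  α = (9 - (1)·2.0000) / (2) = 3.5000
  β = (10 - (1)·4.5000) / (5) = 1.1000
Iteration 3:
  α = (9 - (1)·1.1000) / (2) = 3.9500
  β = (10 - (1)·3.5000) / (5) = 1.3000

(3.9500, 1.3000)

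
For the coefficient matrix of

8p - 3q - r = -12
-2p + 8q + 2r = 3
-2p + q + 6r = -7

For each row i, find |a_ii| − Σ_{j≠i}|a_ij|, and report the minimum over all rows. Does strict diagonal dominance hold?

row 1: |8| − (3+1) = 4
row 2: |8| − (2+2) = 4
row 3: |6| − (2+1) = 3
minimum over rows = 3 → strictly diagonally dominant (convergence guaranteed)

3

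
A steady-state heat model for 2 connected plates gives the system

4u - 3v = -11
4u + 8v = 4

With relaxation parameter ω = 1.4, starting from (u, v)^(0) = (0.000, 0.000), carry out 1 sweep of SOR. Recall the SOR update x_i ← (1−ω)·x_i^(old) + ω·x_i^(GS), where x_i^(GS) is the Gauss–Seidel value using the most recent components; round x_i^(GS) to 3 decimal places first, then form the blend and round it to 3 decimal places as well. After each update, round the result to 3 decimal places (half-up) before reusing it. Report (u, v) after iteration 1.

Iteration 1:
  u: GS value = (-11 - (-3)·0.000) / (4) = -2.750;  u ← (1−ω)·0.000 + ω·-2.750 = -3.850
  v: GS value = (4 - (4)·-3.850) / (8) = 2.425;  v ← (1−ω)·0.000 + ω·2.425 = 3.395

(-3.850, 3.395)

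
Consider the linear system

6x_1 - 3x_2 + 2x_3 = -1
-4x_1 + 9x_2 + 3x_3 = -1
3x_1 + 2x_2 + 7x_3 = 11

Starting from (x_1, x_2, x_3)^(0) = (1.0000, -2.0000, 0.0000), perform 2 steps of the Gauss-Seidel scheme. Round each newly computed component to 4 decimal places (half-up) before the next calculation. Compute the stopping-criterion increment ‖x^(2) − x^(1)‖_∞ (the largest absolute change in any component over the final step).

Iteration 1:
  x_1 = (-1 - (-3)·-2.0000 - (2)·0.0000) / (6) = -1.1667
  x_2 = (-1 - (-4)·-1.1667 - (3)·0.0000) / (9) = -0.6296
  x_3 = (11 - (3)·-1.1667 - (2)·-0.6296) / (7) = 2.2513
Iteration 2:
  x_1 = (-1 - (-3)·-0.6296 - (2)·2.2513) / (6) = -1.2319
  x_2 = (-1 - (-4)·-1.2319 - (3)·2.2513) / (9) = -1.4091
  x_3 = (11 - (3)·-1.2319 - (2)·-1.4091) / (7) = 2.5020
Change: (-0.0652, -0.7795, 0.2507) → max |·| = 0.7795

0.7795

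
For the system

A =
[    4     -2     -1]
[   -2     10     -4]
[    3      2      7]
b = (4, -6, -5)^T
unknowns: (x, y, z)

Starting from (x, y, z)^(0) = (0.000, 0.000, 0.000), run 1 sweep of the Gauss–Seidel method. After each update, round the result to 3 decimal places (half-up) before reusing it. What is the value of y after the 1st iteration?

-0.400

Iteration 1:
  x = (4 - (-2)·0.000 - (-1)·0.000) / (4) = 1.000
  y = (-6 - (-2)·1.000 - (-4)·0.000) / (10) = -0.400
  z = (-5 - (3)·1.000 - (2)·-0.400) / (7) = -1.029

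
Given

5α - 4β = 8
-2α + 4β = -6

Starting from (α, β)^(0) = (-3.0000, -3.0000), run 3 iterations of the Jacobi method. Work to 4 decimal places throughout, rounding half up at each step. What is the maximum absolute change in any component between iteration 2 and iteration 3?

0.8800

Iteration 1:
  α = (8 - (-4)·-3.0000) / (5) = -0.8000
  β = (-6 - (-2)·-3.0000) / (4) = -3.0000
Iteration 2:
  α = (8 - (-4)·-3.0000) / (5) = -0.8000
  β = (-6 - (-2)·-0.8000) / (4) = -1.9000
Iteration 3:
  α = (8 - (-4)·-1.9000) / (5) = 0.0800
  β = (-6 - (-2)·-0.8000) / (4) = -1.9000
Change: (0.8800, 0.0000) → max |·| = 0.8800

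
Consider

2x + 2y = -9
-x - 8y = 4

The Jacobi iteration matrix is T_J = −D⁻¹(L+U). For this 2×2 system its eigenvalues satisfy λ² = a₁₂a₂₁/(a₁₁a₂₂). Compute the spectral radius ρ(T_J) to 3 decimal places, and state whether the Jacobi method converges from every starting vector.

0.354

a₁₂a₂₁/(a₁₁a₂₂) = (2)·(-1) / ((2)·(-8)) = 0.125000
ρ = √|0.125000| = √0.125000 = 0.354
ρ < 1, so Jacobi converges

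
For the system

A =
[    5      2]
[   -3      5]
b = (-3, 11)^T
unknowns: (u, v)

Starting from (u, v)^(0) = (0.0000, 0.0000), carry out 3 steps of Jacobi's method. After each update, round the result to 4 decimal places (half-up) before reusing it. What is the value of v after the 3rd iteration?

1.3120

Iteration 1:
  u = (-3 - (2)·0.0000) / (5) = -0.6000
  v = (11 - (-3)·0.0000) / (5) = 2.2000
Iteration 2:
  u = (-3 - (2)·2.2000) / (5) = -1.4800
  v = (11 - (-3)·-0.6000) / (5) = 1.8400
Iteration 3:
  u = (-3 - (2)·1.8400) / (5) = -1.3360
  v = (11 - (-3)·-1.4800) / (5) = 1.3120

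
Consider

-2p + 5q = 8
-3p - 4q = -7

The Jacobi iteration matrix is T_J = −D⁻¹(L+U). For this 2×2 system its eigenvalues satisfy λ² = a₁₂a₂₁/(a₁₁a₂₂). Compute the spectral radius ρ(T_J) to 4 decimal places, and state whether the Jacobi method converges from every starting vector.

a₁₂a₂₁/(a₁₁a₂₂) = (5)·(-3) / ((-2)·(-4)) = -1.875000
ρ = √|-1.875000| = √1.875000 = 1.3693
ρ > 1, so Jacobi diverges

1.3693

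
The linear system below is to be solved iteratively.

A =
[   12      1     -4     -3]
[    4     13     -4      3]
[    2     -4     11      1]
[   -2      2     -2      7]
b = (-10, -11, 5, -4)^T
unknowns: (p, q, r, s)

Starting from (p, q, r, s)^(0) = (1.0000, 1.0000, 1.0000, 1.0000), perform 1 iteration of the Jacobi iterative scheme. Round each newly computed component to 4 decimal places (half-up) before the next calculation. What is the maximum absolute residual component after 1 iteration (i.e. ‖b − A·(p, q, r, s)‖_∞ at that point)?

Iteration 1:
  p = (-10 - (1)·1.0000 - (-4)·1.0000 - (-3)·1.0000) / (12) = -0.3333
  q = (-11 - (4)·1.0000 - (-4)·1.0000 - (3)·1.0000) / (13) = -1.0769
  r = (5 - (2)·1.0000 - (-4)·1.0000 - (1)·1.0000) / (11) = 0.5455
  s = (-4 - (-2)·1.0000 - (2)·1.0000 - (-2)·1.0000) / (7) = -0.2857
Residual b − A·x = (-3.5986, 7.3720, -4.3558, 0.5781); ∞-norm = 7.3720

7.3720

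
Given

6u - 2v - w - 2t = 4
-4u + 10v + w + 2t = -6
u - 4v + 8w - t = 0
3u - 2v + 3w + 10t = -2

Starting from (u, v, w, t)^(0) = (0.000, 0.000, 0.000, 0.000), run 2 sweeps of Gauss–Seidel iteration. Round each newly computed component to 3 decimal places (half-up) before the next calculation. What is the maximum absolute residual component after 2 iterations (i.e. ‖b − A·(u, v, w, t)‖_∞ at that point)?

Iteration 1:
  u = (4 - (-2)·0.000 - (-1)·0.000 - (-2)·0.000) / (6) = 0.667
  v = (-6 - (-4)·0.667 - (1)·0.000 - (2)·0.000) / (10) = -0.333
  w = (0 - (1)·0.667 - (-4)·-0.333 - (-1)·0.000) / (8) = -0.250
  t = (-2 - (3)·0.667 - (-2)·-0.333 - (3)·-0.250) / (10) = -0.392
Iteration 2:
  u = (4 - (-2)·-0.333 - (-1)·-0.250 - (-2)·-0.392) / (6) = 0.383
  v = (-6 - (-4)·0.383 - (1)·-0.250 - (2)·-0.392) / (10) = -0.343
  w = (0 - (1)·0.383 - (-4)·-0.343 - (-1)·-0.392) / (8) = -0.268
  t = (-2 - (3)·0.383 - (-2)·-0.343 - (3)·-0.268) / (10) = -0.303
Residual b − A·x = (0.142, -0.164, 0.086, -0.001); ∞-norm = 0.164

0.164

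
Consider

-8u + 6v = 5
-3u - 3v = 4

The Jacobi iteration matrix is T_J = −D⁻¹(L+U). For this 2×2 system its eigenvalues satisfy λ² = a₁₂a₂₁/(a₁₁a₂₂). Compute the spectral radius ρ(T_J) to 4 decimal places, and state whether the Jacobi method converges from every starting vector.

0.8660

a₁₂a₂₁/(a₁₁a₂₂) = (6)·(-3) / ((-8)·(-3)) = -0.750000
ρ = √|-0.750000| = √0.750000 = 0.8660
ρ < 1, so Jacobi converges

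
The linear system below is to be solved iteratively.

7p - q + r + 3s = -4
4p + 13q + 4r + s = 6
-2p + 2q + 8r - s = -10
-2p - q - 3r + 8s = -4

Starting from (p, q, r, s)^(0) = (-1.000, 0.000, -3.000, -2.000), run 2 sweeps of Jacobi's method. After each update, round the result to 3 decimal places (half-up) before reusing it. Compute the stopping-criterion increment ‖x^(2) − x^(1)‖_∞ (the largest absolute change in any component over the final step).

Iteration 1:
  p = (-4 - (-1)·0.000 - (1)·-3.000 - (3)·-2.000) / (7) = 0.714
  q = (6 - (4)·-1.000 - (4)·-3.000 - (1)·-2.000) / (13) = 1.846
  r = (-10 - (-2)·-1.000 - (2)·0.000 - (-1)·-2.000) / (8) = -1.750
  s = (-4 - (-2)·-1.000 - (-1)·0.000 - (-3)·-3.000) / (8) = -1.875
Iteration 2:
  p = (-4 - (-1)·1.846 - (1)·-1.750 - (3)·-1.875) / (7) = 0.746
  q = (6 - (4)·0.714 - (4)·-1.750 - (1)·-1.875) / (13) = 0.925
  r = (-10 - (-2)·0.714 - (2)·1.846 - (-1)·-1.875) / (8) = -1.767
  s = (-4 - (-2)·0.714 - (-1)·1.846 - (-3)·-1.750) / (8) = -0.747
Change: (0.032, -0.921, -0.017, 1.128) → max |·| = 1.128

1.128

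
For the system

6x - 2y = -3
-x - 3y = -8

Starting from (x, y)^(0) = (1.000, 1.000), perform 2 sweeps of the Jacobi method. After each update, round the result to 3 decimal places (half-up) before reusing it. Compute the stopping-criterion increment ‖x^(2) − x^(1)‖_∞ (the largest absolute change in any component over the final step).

0.445

Iteration 1:
  x = (-3 - (-2)·1.000) / (6) = -0.167
  y = (-8 - (-1)·1.000) / (-3) = 2.333
Iteration 2:
  x = (-3 - (-2)·2.333) / (6) = 0.278
  y = (-8 - (-1)·-0.167) / (-3) = 2.722
Change: (0.445, 0.389) → max |·| = 0.445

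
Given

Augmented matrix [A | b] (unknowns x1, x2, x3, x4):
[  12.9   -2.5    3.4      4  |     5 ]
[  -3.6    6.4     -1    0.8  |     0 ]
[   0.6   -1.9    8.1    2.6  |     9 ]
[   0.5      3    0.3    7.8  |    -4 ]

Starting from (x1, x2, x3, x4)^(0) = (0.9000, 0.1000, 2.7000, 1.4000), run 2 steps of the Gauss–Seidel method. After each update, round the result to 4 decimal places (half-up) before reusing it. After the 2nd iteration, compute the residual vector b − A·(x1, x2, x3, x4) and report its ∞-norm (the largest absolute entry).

0.8535

Iteration 1:
  x1 = (5 - (-2.5)·0.1000 - (3.4)·2.7000 - (4)·1.4000) / (12.9) = -0.7388
  x2 = (0 - (-3.6)·-0.7388 - (-1)·2.7000 - (0.8)·1.4000) / (6.4) = -0.1687
  x3 = (9 - (0.6)·-0.7388 - (-1.9)·-0.1687 - (2.6)·1.4000) / (8.1) = 0.6769
  x4 = (-4 - (0.5)·-0.7388 - (3)·-0.1687 - (0.3)·0.6769) / (7.8) = -0.4266
Iteration 2:
  x1 = (5 - (-2.5)·-0.1687 - (3.4)·0.6769 - (4)·-0.4266) / (12.9) = 0.3088
  x2 = (0 - (-3.6)·0.3088 - (-1)·0.6769 - (0.8)·-0.4266) / (6.4) = 0.3328
  x3 = (9 - (0.6)·0.3088 - (-1.9)·0.3328 - (2.6)·-0.4266) / (8.1) = 1.3032
  x4 = (-4 - (0.5)·0.3088 - (3)·0.3328 - (0.3)·1.3032) / (7.8) = -0.7107
Residual b − A·x = (0.2604, 0.8535, 0.7389, -0.0003); ∞-norm = 0.8535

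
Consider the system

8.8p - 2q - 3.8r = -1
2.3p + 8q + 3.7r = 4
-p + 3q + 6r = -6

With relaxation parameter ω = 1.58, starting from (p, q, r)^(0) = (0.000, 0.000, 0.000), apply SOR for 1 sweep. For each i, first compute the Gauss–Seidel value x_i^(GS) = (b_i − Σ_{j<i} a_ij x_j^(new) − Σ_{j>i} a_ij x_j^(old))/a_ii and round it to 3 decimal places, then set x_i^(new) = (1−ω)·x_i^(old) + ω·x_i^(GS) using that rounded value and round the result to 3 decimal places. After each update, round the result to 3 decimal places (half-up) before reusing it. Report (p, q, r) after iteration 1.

Iteration 1:
  p: GS value = (-1 - (-2)·0.000 - (-3.8)·0.000) / (8.8) = -0.114;  p ← (1−ω)·0.000 + ω·-0.114 = -0.180
  q: GS value = (4 - (2.3)·-0.180 - (3.7)·0.000) / (8) = 0.552;  q ← (1−ω)·0.000 + ω·0.552 = 0.872
  r: GS value = (-6 - (-1)·-0.180 - (3)·0.872) / (6) = -1.466;  r ← (1−ω)·0.000 + ω·-1.466 = -2.316

(-0.180, 0.872, -2.316)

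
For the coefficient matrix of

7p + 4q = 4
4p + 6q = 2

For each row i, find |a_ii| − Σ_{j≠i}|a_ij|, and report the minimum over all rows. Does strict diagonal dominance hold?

2

row 1: |7| − (4) = 3
row 2: |6| − (4) = 2
minimum over rows = 2 → strictly diagonally dominant (convergence guaranteed)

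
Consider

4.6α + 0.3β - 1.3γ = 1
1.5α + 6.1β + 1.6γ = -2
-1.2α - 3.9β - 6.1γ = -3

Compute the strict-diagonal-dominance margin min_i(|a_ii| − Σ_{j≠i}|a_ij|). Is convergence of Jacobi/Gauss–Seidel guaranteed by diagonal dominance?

1

row 1: |4.6| − (0.3+1.3) = 3
row 2: |6.1| − (1.5+1.6) = 3
row 3: |-6.1| − (1.2+3.9) = 1
minimum over rows = 1 → strictly diagonally dominant (convergence guaranteed)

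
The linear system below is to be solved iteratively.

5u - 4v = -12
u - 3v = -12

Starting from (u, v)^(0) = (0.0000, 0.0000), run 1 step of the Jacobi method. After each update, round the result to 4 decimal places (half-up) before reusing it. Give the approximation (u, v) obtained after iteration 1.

(-2.4000, 4.0000)

Iteration 1:
  u = (-12 - (-4)·0.0000) / (5) = -2.4000
  v = (-12 - (1)·0.0000) / (-3) = 4.0000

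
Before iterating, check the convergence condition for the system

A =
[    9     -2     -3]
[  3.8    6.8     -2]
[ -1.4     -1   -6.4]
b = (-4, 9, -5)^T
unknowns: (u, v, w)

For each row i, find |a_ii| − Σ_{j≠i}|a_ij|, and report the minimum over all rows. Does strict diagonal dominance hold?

1

row 1: |9| − (2+3) = 4
row 2: |6.8| − (3.8+2) = 1
row 3: |-6.4| − (1.4+1) = 4
minimum over rows = 1 → strictly diagonally dominant (convergence guaranteed)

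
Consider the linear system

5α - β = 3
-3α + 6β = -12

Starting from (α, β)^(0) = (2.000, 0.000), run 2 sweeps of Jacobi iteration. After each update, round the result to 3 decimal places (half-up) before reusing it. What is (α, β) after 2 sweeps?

Iteration 1:
  α = (3 - (-1)·0.000) / (5) = 0.600
  β = (-12 - (-3)·2.000) / (6) = -1.000
Iteration 2:
  α = (3 - (-1)·-1.000) / (5) = 0.400
  β = (-12 - (-3)·0.600) / (6) = -1.700

(0.400, -1.700)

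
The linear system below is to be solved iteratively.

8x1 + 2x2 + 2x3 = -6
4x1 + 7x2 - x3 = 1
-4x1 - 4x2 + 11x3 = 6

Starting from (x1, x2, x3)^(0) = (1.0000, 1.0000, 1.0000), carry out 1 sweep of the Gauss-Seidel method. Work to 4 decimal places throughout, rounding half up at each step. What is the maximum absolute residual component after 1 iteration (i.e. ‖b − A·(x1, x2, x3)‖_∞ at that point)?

Iteration 1:
  x1 = (-6 - (2)·1.0000 - (2)·1.0000) / (8) = -1.2500
  x2 = (1 - (4)·-1.2500 - (-1)·1.0000) / (7) = 1.0000
  x3 = (6 - (-4)·-1.2500 - (-4)·1.0000) / (11) = 0.4545
Residual b − A·x = (1.0910, -0.5455, 0.0005); ∞-norm = 1.0910

1.0910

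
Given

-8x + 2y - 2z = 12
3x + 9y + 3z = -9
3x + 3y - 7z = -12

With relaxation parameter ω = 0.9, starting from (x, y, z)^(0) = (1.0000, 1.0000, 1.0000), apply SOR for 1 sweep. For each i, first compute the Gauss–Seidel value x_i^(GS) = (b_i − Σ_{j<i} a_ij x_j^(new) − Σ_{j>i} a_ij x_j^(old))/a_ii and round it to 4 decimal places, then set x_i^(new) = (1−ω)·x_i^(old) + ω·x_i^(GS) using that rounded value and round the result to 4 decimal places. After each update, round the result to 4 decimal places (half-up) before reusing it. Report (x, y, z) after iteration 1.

(-1.2500, -0.7250, 0.8811)

Iteration 1:
  x: GS value = (12 - (2)·1.0000 - (-2)·1.0000) / (-8) = -1.5000;  x ← (1−ω)·1.0000 + ω·-1.5000 = -1.2500
  y: GS value = (-9 - (3)·-1.2500 - (3)·1.0000) / (9) = -0.9167;  y ← (1−ω)·1.0000 + ω·-0.9167 = -0.7250
  z: GS value = (-12 - (3)·-1.2500 - (3)·-0.7250) / (-7) = 0.8679;  z ← (1−ω)·1.0000 + ω·0.8679 = 0.8811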